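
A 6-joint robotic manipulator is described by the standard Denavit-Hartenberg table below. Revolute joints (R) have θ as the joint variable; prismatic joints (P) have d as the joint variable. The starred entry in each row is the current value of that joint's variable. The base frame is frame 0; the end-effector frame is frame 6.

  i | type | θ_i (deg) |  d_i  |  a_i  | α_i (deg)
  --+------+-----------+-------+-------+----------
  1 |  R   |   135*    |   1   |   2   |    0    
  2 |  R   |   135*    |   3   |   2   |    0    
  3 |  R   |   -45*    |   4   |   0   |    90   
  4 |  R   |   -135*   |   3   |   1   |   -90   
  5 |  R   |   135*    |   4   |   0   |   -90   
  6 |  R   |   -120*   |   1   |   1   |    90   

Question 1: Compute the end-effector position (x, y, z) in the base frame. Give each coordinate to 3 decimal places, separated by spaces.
-6.395 0.176 4.102

after link 1: o_1 = (-1.4142, 1.4142, 1.0000)
after link 2: o_2 = (-1.4142, -0.5858, 4.0000)
after link 3: o_3 = (-1.4142, -0.5858, 8.0000)
after link 4: o_4 = (-3.0355, 2.0355, 7.2929)
after link 5: o_5 = (-5.0355, 0.0355, 4.4645)
after link 6: o_6 = (-6.3953, 0.1757, 4.1021)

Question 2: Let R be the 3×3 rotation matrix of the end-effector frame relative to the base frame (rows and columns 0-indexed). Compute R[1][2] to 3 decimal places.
0.989

End-effector z-axis (col 2 of R) = (0.1232,0.9892,-0.0795)
R[1][2] = 0.9892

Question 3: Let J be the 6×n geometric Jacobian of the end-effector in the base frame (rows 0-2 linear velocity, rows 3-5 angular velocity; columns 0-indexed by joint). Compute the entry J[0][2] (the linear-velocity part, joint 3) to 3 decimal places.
-0.762

axis z_2 = (0.0000,0.0000,1.0000); lever o_n−o_2 = (-4.9811,0.7615,0.1021)
cross product → J_v[:, 2] = (-0.7615,-4.9811,0.0000)
J_ω[:, 2] = z_2
entry J[0][2] = -0.7615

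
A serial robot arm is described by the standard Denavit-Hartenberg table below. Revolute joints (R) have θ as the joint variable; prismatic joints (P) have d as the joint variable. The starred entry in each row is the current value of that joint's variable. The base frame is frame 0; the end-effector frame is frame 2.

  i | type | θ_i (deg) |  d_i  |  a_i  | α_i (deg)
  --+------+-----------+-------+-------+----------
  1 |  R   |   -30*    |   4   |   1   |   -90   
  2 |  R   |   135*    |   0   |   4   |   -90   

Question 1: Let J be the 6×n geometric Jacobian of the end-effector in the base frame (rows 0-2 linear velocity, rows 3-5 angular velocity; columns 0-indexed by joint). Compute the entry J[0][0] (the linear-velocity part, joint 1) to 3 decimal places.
axis z_0 = ẑ; lever o_n−o_0 = (-1.5835,0.9142,1.1716)
cross product → J_v[:, 0] = (-0.9142,-1.5835,0.0000)
J_ω[:, 0] = z_0
entry J[0][0] = -0.9142

-0.914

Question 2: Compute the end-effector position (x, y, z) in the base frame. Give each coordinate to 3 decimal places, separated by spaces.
-1.583 0.914 1.172

after link 1: o_1 = (0.8660, -0.5000, 4.0000)
after link 2: o_2 = (-1.5835, 0.9142, 1.1716)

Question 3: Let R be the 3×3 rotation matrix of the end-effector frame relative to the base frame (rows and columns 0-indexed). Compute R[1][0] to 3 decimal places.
End-effector x-axis (col 0 of R) = (-0.6124,0.3536,-0.7071)
R[1][0] = 0.3536

0.354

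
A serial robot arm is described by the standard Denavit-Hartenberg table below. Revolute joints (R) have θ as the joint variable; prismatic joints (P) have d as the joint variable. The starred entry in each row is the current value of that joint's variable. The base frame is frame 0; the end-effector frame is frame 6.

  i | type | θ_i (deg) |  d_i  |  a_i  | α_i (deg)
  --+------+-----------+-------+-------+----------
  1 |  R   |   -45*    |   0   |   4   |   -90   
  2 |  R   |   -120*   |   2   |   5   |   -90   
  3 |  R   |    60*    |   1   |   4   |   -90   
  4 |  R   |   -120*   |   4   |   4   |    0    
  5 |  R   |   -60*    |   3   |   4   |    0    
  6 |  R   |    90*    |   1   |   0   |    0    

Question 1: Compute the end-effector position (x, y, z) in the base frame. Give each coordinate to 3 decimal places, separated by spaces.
after link 1: o_1 = (2.8284, -2.8284, 0.0000)
after link 2: o_2 = (2.4749, 0.3536, 4.3301)
after link 3: o_3 = (-0.0694, -2.0012, 6.5622)
after link 4: o_4 = (3.4408, -5.8903, 4.4282)
after link 5: o_5 = (6.4553, -6.1271, 0.4462)
after link 6: o_6 = (6.4079, -6.7869, -0.3038)

6.408 -6.787 -0.304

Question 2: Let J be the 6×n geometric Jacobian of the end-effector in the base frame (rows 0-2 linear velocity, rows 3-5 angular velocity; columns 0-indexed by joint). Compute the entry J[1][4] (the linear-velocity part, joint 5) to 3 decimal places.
-2.449

axis z_4 = (-0.0474,-0.6597,-0.7500); lever o_n−o_4 = (2.9671,-0.8966,-4.7321)
cross product → J_v[:, 4] = (2.4495,-2.4495,2.0000)
J_ω[:, 4] = z_4
entry J[1][4] = -2.4495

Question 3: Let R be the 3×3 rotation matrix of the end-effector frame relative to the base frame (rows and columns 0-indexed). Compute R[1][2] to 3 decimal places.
-0.660

End-effector z-axis (col 2 of R) = (-0.0474,-0.6597,-0.7500)
R[1][2] = -0.6597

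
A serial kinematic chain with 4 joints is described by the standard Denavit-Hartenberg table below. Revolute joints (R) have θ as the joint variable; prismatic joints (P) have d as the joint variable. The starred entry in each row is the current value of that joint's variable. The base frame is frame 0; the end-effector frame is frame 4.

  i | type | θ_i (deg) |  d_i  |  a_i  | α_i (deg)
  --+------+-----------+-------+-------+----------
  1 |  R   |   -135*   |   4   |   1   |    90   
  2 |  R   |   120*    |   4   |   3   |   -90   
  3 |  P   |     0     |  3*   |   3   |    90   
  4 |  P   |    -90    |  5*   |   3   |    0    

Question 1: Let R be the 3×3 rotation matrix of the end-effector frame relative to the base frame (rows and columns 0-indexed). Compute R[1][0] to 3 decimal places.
End-effector x-axis (col 0 of R) = (-0.6124,-0.6124,0.5000)
R[1][0] = -0.6124

-0.612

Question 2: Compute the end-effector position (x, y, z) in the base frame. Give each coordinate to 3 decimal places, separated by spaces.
-4.950 7.778 9.196

after link 1: o_1 = (-0.7071, -0.7071, 4.0000)
after link 2: o_2 = (-2.4749, 3.1820, 6.5981)
after link 3: o_3 = (0.4229, 6.0798, 7.6962)
after link 4: o_4 = (-4.9497, 7.7782, 9.1962)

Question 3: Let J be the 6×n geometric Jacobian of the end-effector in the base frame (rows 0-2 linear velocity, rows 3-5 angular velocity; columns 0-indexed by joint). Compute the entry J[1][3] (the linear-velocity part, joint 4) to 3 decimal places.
0.707

prismatic axis z_3 = (-0.7071,0.7071,0.0000)
J_v[:, 3] = z_3; J_ω[:, 3] = (0,0,0)
entry J[1][3] = 0.7071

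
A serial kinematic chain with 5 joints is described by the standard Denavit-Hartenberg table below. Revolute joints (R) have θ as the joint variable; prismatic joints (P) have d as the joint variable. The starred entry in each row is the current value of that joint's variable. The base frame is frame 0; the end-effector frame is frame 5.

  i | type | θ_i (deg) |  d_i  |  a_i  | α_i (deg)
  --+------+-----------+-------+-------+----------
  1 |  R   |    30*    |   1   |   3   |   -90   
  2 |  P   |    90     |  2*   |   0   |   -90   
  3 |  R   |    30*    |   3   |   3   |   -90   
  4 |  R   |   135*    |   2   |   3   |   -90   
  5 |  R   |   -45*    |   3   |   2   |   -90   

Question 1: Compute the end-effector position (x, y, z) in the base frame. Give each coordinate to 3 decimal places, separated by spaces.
0.784 0.642 4.649

after link 1: o_1 = (2.5981, 1.5000, 1.0000)
after link 2: o_2 = (1.5981, 3.2321, 1.0000)
after link 3: o_3 = (-0.2500, 0.4330, -1.5981)
after link 4: o_4 = (1.9228, 0.9122, 1.2390)
after link 5: o_5 = (0.7838, 0.6425, 4.6493)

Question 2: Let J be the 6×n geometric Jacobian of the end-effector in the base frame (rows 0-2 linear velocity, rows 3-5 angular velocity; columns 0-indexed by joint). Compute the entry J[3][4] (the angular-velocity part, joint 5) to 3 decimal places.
axis z_4 = (-0.7891,-0.0474,0.6124); lever o_n−o_4 = (-1.1390,-0.2697,3.4102)
cross product → J_v[:, 4] = (0.0037,1.9937,0.1589)
J_ω[:, 4] = z_4
entry J[3][4] = -0.7891

-0.789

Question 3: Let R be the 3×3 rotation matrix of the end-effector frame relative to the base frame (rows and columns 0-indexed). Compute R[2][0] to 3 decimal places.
End-effector x-axis (col 0 of R) = (0.6142,-0.0638,0.7866)
R[2][0] = 0.7866

0.787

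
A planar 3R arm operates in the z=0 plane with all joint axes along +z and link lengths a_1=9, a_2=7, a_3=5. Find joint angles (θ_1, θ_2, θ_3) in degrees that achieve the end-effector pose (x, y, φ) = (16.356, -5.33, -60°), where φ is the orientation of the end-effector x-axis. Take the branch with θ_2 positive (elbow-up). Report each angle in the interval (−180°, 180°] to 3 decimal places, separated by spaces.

-30.002 60.006 -90.004

wrist centre = target − a_3·(cos φ, sin φ) = (13.8560, -0.9999)
cos θ_2 = (192.9885−9²−7²)/(2·9·7) = 0.4999; θ_2 = 60.0060° (elbow-up)
β = atan2(-0.9999,13.8560) = -4.1274°; ψ = atan2(6.0625,12.4994) = 25.8747°
θ_1 = β − ψ = -30.0021°
θ_3 = φ − θ_1 − θ_2 = -90.0039° (wrapped to (-180°,180°])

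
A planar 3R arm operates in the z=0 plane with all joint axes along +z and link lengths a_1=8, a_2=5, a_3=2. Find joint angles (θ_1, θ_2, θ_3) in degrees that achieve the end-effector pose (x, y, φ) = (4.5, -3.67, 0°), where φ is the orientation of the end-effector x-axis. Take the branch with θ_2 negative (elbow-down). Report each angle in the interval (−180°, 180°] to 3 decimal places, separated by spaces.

wrist centre = target − a_3·(cos φ, sin φ) = (2.5000, -3.6700)
cos θ_2 = (19.7189−8²−5²)/(2·8·5) = -0.8660; θ_2 = -149.9987° (elbow-down)
β = atan2(-3.6700,2.5000) = -55.7374°; ψ = atan2(-2.5001,3.6699) = -34.2642°
θ_1 = β − ψ = -21.4731°
θ_3 = φ − θ_1 − θ_2 = 171.4718° (wrapped to (-180°,180°])

-21.473 -149.999 171.472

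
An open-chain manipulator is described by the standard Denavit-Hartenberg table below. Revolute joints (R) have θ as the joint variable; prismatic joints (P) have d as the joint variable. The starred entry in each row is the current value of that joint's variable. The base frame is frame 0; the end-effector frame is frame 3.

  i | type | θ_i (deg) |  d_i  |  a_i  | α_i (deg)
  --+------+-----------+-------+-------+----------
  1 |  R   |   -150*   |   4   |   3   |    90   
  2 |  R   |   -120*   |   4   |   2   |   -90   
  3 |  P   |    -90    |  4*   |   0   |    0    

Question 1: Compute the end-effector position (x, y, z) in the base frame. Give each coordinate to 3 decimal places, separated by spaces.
-6.732 0.732 0.268

after link 1: o_1 = (-2.5981, -1.5000, 4.0000)
after link 2: o_2 = (-3.7321, 2.4641, 2.2679)
after link 3: o_3 = (-6.7321, 0.7321, 0.2679)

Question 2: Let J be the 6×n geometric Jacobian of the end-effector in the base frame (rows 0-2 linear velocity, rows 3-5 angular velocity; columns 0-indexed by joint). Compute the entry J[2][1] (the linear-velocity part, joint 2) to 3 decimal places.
2.464

axis z_1 = (-0.5000,0.8660,0.0000); lever o_n−o_1 = (-4.1340,2.2321,-3.7321)
cross product → J_v[:, 1] = (-3.2321,-1.8660,2.4641)
J_ω[:, 1] = z_1
entry J[2][1] = 2.4641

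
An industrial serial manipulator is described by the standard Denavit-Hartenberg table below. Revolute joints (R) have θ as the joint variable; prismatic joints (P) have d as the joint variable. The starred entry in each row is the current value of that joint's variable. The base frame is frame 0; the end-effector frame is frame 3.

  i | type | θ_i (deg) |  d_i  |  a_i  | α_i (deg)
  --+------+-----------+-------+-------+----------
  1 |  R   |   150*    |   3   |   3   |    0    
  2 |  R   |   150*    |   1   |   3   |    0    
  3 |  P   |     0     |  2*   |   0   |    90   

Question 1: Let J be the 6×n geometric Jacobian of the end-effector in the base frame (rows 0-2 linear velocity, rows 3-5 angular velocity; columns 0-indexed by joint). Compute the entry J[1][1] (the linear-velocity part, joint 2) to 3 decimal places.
1.500

axis z_1 = (0.0000,0.0000,1.0000); lever o_n−o_1 = (1.5000,-2.5981,3.0000)
cross product → J_v[:, 1] = (2.5981,1.5000,-0.0000)
J_ω[:, 1] = z_1
entry J[1][1] = 1.5000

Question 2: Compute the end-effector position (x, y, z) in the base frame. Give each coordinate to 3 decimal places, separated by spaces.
after link 1: o_1 = (-2.5981, 1.5000, 3.0000)
after link 2: o_2 = (-1.0981, -1.0981, 4.0000)
after link 3: o_3 = (-1.0981, -1.0981, 6.0000)

-1.098 -1.098 6.000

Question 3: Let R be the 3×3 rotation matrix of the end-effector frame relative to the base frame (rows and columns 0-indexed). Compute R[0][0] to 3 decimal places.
0.500

End-effector x-axis (col 0 of R) = (0.5000,-0.8660,0.0000)
R[0][0] = 0.5000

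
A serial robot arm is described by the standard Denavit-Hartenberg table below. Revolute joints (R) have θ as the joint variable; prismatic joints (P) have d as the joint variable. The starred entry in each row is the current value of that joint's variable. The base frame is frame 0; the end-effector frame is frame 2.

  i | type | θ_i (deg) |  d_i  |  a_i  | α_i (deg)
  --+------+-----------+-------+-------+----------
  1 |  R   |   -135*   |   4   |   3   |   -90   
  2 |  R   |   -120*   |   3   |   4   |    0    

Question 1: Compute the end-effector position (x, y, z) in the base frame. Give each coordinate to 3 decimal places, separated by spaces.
after link 1: o_1 = (-2.1213, -2.1213, 4.0000)
after link 2: o_2 = (1.4142, -2.8284, 7.4641)

1.414 -2.828 7.464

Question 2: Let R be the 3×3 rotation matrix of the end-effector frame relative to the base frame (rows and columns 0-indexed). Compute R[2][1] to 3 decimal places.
End-effector y-axis (col 1 of R) = (-0.6124,-0.6124,0.5000)
R[2][1] = 0.5000

0.500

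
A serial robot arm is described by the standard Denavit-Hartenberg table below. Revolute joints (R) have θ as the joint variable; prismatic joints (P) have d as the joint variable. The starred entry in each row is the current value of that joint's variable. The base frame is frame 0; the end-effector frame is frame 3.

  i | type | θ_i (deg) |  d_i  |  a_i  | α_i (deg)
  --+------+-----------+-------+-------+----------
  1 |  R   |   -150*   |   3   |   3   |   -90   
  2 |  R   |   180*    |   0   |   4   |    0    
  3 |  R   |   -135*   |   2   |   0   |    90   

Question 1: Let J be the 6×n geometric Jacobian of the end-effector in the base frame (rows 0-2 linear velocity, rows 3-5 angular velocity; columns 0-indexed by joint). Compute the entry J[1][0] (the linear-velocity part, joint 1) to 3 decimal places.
1.866

axis z_0 = ẑ; lever o_n−o_0 = (1.8660,-1.2321,3.0000)
cross product → J_v[:, 0] = (1.2321,1.8660,-0.0000)
J_ω[:, 0] = z_0
entry J[1][0] = 1.8660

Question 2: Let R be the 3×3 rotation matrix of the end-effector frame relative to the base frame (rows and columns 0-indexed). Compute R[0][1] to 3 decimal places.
0.500

End-effector y-axis (col 1 of R) = (0.5000,-0.8660,0.0000)
R[0][1] = 0.5000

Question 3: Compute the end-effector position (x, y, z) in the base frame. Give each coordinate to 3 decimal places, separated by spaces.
after link 1: o_1 = (-2.5981, -1.5000, 3.0000)
after link 2: o_2 = (0.8660, 0.5000, 3.0000)
after link 3: o_3 = (1.8660, -1.2321, 3.0000)

1.866 -1.232 3.000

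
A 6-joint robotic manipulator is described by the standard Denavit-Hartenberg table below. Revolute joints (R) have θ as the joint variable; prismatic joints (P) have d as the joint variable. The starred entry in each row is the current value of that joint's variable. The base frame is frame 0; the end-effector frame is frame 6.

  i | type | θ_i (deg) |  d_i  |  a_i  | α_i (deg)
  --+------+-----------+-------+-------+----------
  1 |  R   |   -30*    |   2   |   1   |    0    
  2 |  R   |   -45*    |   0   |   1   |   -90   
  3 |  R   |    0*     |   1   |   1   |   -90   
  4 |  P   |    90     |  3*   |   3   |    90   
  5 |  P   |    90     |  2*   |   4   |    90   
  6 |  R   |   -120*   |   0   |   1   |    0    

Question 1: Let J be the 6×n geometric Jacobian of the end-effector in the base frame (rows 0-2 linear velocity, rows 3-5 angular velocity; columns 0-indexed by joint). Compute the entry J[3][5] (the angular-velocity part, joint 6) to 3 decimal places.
axis z_5 = (-0.9659,-0.2588,-0.0000); lever o_n−o_5 = (-0.2241,0.8365,0.5000)
cross product → J_v[:, 5] = (-0.1294,0.4830,-0.8660)
J_ω[:, 5] = z_5
entry J[3][5] = -0.9659

-0.966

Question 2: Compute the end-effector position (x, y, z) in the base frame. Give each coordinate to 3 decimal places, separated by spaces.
-0.255 -4.045 -4.500

after link 1: o_1 = (0.8660, -0.5000, 2.0000)
after link 2: o_2 = (1.1248, -1.4659, 2.0000)
after link 3: o_3 = (2.3496, -2.1730, 2.0000)
after link 4: o_4 = (-0.5482, -2.9495, -1.0000)
after link 5: o_5 = (-0.0306, -4.8813, -5.0000)
after link 6: o_6 = (-0.2547, -4.0448, -4.5000)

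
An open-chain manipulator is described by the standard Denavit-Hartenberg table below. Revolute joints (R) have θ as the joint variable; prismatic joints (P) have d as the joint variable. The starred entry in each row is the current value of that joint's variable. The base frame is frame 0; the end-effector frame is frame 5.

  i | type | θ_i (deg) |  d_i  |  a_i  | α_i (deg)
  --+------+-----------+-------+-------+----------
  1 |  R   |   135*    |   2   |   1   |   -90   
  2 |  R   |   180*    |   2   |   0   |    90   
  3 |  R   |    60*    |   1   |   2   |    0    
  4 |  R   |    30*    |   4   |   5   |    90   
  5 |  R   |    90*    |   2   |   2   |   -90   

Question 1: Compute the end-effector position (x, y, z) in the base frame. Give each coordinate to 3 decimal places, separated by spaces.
-4.760 -7.589 -5.000

after link 1: o_1 = (-0.7071, 0.7071, 2.0000)
after link 2: o_2 = (-2.1213, -0.7071, 2.0000)
after link 3: o_3 = (-2.6390, -2.6390, 1.0000)
after link 4: o_4 = (-6.1745, -6.1745, -3.0000)
after link 5: o_5 = (-4.7603, -7.5887, -5.0000)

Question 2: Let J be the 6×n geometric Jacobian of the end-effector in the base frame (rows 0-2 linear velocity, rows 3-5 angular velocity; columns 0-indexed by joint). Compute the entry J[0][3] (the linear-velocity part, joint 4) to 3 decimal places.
-4.950

axis z_3 = (-0.0000,0.0000,-1.0000); lever o_n−o_3 = (-2.1213,-4.9497,-6.0000)
cross product → J_v[:, 3] = (-4.9497,2.1213,0.0000)
J_ω[:, 3] = z_3
entry J[0][3] = -4.9497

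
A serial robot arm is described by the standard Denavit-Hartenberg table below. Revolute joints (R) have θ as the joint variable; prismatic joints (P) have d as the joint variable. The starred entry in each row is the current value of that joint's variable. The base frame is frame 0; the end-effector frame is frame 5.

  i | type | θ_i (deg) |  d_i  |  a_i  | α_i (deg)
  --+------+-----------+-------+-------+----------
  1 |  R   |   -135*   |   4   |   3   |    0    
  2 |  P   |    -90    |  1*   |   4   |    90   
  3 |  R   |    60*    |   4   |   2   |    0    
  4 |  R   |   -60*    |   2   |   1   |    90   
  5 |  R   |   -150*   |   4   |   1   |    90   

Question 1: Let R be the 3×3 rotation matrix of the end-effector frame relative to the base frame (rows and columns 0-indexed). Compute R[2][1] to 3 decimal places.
End-effector y-axis (col 1 of R) = (-0.0000,0.0000,-1.0000)
R[2][1] = -1.0000

-1.000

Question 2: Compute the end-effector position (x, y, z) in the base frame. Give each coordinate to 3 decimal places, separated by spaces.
after link 1: o_1 = (-2.1213, -2.1213, 4.0000)
after link 2: o_2 = (-4.9497, 0.7071, 5.0000)
after link 3: o_3 = (-2.8284, 4.2426, 6.7321)
after link 4: o_4 = (-2.1213, 6.3640, 6.7321)
after link 5: o_5 = (-1.8625, 5.3980, 2.7321)

-1.863 5.398 2.732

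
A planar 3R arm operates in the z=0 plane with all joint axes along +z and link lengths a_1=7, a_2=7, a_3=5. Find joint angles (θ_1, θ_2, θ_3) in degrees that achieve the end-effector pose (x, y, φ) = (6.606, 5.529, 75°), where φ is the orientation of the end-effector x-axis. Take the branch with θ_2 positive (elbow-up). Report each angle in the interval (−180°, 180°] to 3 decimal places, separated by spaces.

wrist centre = target − a_3·(cos φ, sin φ) = (5.3119, 0.6994)
cos θ_2 = (28.7055−7²−7²)/(2·7·7) = -0.7071; θ_2 = 134.9984° (elbow-up)
β = atan2(0.6994,5.3119) = 7.5005°; ψ = atan2(4.9499,2.0504) = 67.4992°
θ_1 = β − ψ = -59.9987°
θ_3 = φ − θ_1 − θ_2 = 0.0003° (wrapped to (-180°,180°])

-59.999 134.998 0.000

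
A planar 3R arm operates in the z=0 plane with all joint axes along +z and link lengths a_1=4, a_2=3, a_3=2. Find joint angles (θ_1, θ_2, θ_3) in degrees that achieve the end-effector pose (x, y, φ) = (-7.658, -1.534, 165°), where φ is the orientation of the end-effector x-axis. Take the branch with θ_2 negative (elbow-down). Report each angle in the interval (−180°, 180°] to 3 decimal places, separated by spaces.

wrist centre = target − a_3·(cos φ, sin φ) = (-5.7261, -2.0516)
cos θ_2 = (36.9980−4²−3²)/(2·4·3) = 0.4999; θ_2 = -60.0055° (elbow-down)
β = atan2(-2.0516,-5.7261) = -160.2878°; ψ = atan2(-2.5982,5.4997) = -25.2872°
θ_1 = β − ψ = -135.0005°
θ_3 = φ − θ_1 − θ_2 = 0.0061° (wrapped to (-180°,180°])

-135.001 -60.006 0.006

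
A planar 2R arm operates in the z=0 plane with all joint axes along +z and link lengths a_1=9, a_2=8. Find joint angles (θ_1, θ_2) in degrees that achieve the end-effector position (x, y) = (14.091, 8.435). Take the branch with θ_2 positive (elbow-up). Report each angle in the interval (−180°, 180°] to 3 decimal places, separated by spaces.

16.807 30.002

cos θ_2 = (269.7055−9²−8²)/(2·9·8) = 0.8660; θ_2 = 30.0017° (elbow-up)
β = atan2(8.4350,14.0910) = 30.9051°; ψ = atan2(4.0002,15.9281) = 14.0978°
θ_1 = β − ψ = 16.8073°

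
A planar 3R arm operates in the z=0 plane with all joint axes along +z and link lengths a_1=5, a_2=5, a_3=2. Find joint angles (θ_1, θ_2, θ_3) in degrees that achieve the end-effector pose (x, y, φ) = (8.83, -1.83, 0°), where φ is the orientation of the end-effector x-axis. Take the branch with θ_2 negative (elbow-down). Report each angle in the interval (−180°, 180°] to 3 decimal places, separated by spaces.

30.002 -90.003 60.001

wrist centre = target − a_3·(cos φ, sin φ) = (6.8300, -1.8300)
cos θ_2 = (49.9978−5²−5²)/(2·5·5) = -0.0000; θ_2 = -90.0025° (elbow-down)
β = atan2(-1.8300,6.8300) = -14.9993°; ψ = atan2(-5.0000,4.9998) = -45.0013°
θ_1 = β − ψ = 30.0020°
θ_3 = φ − θ_1 − θ_2 = 60.0005° (wrapped to (-180°,180°])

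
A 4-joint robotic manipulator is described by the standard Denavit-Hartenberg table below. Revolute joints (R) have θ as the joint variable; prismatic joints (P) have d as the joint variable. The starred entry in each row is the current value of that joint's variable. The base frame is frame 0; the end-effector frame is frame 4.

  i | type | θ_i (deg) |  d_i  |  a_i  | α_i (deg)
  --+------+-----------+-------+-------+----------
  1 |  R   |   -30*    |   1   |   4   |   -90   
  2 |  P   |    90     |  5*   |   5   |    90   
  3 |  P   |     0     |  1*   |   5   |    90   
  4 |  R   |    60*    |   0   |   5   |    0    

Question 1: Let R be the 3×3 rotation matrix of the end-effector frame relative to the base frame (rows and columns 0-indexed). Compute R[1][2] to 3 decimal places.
End-effector z-axis (col 2 of R) = (-0.5000,-0.8660,-0.0000)
R[1][2] = -0.8660

-0.866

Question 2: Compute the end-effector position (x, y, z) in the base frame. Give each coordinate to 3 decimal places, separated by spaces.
10.580 -0.335 -11.500

after link 1: o_1 = (3.4641, -2.0000, 1.0000)
after link 2: o_2 = (5.9641, 2.3301, -4.0000)
after link 3: o_3 = (6.8301, 1.8301, -9.0000)
after link 4: o_4 = (10.5801, -0.3349, -11.5000)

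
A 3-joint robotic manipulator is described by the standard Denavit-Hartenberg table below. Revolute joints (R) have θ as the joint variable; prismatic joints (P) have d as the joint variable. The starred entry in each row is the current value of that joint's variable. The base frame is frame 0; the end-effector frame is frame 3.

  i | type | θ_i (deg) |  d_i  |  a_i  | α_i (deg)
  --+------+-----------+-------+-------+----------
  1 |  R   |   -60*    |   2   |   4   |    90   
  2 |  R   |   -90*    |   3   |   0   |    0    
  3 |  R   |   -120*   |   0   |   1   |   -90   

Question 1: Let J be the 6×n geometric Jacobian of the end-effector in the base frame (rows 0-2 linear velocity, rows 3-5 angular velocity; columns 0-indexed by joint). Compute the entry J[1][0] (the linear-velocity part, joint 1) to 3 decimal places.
axis z_0 = ẑ; lever o_n−o_0 = (-1.0311,-4.2141,2.5000)
cross product → J_v[:, 0] = (4.2141,-1.0311,0.0000)
J_ω[:, 0] = z_0
entry J[1][0] = -1.0311

-1.031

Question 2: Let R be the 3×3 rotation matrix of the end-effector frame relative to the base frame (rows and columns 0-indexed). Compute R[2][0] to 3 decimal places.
End-effector x-axis (col 0 of R) = (-0.4330,0.7500,0.5000)
R[2][0] = 0.5000

0.500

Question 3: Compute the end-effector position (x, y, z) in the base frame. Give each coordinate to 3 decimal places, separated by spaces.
after link 1: o_1 = (2.0000, -3.4641, 2.0000)
after link 2: o_2 = (-0.5981, -4.9641, 2.0000)
after link 3: o_3 = (-1.0311, -4.2141, 2.5000)

-1.031 -4.214 2.500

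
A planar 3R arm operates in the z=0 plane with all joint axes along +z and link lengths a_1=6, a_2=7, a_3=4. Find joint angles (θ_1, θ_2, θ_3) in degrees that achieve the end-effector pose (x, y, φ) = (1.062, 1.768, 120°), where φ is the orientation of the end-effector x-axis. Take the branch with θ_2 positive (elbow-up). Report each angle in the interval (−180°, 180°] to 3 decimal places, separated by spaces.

-120.002 150.002 90.001

wrist centre = target − a_3·(cos φ, sin φ) = (3.0620, -1.6961)
cos θ_2 = (12.2526−6²−7²)/(2·6·7) = -0.8660; θ_2 = 150.0017° (elbow-up)
β = atan2(-1.6961,3.0620) = -28.9829°; ψ = atan2(3.4998,-0.0623) = 91.0195°
θ_1 = β − ψ = -120.0025°
θ_3 = φ − θ_1 − θ_2 = 90.0007° (wrapped to (-180°,180°])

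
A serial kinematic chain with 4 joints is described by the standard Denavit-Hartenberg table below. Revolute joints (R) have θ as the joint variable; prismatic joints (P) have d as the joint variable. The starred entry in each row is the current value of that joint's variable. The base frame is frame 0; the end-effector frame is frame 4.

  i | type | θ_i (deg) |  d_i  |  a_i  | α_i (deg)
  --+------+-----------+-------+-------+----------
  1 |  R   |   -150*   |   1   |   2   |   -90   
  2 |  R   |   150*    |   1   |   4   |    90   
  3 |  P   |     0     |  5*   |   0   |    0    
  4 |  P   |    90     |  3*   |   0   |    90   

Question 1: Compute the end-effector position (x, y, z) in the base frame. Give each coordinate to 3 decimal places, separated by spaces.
after link 1: o_1 = (-1.7321, -1.0000, 1.0000)
after link 2: o_2 = (1.7679, -0.1340, -1.0000)
after link 3: o_3 = (-0.3971, -1.3840, -5.3301)
after link 4: o_4 = (-1.6962, -2.1340, -7.9282)

-1.696 -2.134 -7.928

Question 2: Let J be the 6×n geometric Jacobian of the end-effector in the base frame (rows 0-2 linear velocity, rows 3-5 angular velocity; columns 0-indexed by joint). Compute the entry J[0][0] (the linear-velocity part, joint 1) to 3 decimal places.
2.134

axis z_0 = ẑ; lever o_n−o_0 = (-1.6962,-2.1340,-7.9282)
cross product → J_v[:, 0] = (2.1340,-1.6962,0.0000)
J_ω[:, 0] = z_0
entry J[0][0] = 2.1340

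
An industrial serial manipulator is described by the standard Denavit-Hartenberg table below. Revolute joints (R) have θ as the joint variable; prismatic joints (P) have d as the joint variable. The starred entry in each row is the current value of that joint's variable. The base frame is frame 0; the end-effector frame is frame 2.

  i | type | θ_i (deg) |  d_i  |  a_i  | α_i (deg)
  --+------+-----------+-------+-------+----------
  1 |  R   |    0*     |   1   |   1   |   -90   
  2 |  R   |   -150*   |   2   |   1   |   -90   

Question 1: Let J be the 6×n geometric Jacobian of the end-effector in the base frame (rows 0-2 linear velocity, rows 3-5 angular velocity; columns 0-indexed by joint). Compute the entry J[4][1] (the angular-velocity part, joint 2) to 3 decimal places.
axis z_1 = (0.0000,1.0000,0.0000); lever o_n−o_1 = (-0.8660,2.0000,0.5000)
cross product → J_v[:, 1] = (0.5000,-0.0000,0.8660)
J_ω[:, 1] = z_1
entry J[4][1] = 1.0000

1.000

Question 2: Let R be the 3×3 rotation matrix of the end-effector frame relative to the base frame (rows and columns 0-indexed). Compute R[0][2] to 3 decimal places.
0.500

End-effector z-axis (col 2 of R) = (0.5000,0.0000,0.8660)
R[0][2] = 0.5000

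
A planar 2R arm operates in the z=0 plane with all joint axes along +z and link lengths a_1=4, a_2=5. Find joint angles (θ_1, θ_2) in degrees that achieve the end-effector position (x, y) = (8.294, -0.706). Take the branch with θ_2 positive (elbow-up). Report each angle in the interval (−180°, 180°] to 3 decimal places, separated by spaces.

cos θ_2 = (69.2889−4²−5²)/(2·4·5) = 0.7072; θ_2 = 44.9907° (elbow-up)
β = atan2(-0.7060,8.2940) = -4.8654°; ψ = atan2(3.5350,7.5361) = 25.1298°
θ_1 = β − ψ = -29.9952°

-29.995 44.991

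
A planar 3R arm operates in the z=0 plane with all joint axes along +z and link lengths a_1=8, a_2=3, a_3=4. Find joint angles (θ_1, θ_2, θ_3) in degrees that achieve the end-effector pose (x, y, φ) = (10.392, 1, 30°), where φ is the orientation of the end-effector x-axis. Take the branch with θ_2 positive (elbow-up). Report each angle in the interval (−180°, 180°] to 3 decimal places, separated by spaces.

wrist centre = target − a_3·(cos φ, sin φ) = (6.9279, -1.0000)
cos θ_2 = (48.9958−8²−3²)/(2·8·3) = -0.5001; θ_2 = 120.0058° (elbow-up)
β = atan2(-1.0000,6.9279) = -8.2136°; ψ = atan2(2.5979,6.4997) = 21.7864°
θ_1 = β − ψ = -30.0000°
θ_3 = φ − θ_1 − θ_2 = -60.0058° (wrapped to (-180°,180°])

-30.000 120.006 -60.006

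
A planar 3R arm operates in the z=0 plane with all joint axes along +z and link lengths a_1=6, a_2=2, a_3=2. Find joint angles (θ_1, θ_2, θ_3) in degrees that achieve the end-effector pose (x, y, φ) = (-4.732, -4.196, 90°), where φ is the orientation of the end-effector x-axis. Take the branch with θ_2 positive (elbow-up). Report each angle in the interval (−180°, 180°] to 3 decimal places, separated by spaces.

wrist centre = target − a_3·(cos φ, sin φ) = (-4.7320, -6.1960)
cos θ_2 = (60.7822−6²−2²)/(2·6·2) = 0.8659; θ_2 = 30.0113° (elbow-up)
β = atan2(-6.1960,-4.7320) = -127.3696°; ψ = atan2(1.0003,7.7319) = 7.3719°
θ_1 = β − ψ = -134.7416°
θ_3 = φ − θ_1 − θ_2 = -165.2697° (wrapped to (-180°,180°])

-134.742 30.011 -165.270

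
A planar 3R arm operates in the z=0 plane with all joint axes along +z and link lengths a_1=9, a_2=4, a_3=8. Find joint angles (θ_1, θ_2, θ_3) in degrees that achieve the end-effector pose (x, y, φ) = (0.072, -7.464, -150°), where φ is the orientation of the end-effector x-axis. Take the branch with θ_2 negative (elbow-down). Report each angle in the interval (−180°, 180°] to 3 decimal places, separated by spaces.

0.001 -119.998 -30.003

wrist centre = target − a_3·(cos φ, sin φ) = (7.0002, -3.4640)
cos θ_2 = (61.0021−9²−4²)/(2·9·4) = -0.5000; θ_2 = -119.9980° (elbow-down)
β = atan2(-3.4640,7.0002) = -26.3282°; ψ = atan2(-3.4642,7.0001) = -26.3296°
θ_1 = β − ψ = 0.0014°
θ_3 = φ − θ_1 − θ_2 = -30.0034° (wrapped to (-180°,180°])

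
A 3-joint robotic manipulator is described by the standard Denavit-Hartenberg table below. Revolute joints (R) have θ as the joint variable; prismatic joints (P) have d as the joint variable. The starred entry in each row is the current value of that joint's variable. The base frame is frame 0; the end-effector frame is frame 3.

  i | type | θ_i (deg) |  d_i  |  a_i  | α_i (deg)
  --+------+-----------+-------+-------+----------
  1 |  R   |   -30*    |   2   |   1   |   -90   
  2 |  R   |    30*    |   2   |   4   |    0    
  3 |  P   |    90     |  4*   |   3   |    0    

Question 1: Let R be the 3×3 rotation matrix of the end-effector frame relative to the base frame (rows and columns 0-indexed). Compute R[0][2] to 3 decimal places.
0.500

End-effector z-axis (col 2 of R) = (0.5000,0.8660,0.0000)
R[0][2] = 0.5000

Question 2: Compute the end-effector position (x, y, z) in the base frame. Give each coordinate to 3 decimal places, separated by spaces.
after link 1: o_1 = (0.8660, -0.5000, 2.0000)
after link 2: o_2 = (4.8660, -0.5000, 0.0000)
after link 3: o_3 = (5.5670, 3.7141, -2.5981)

5.567 3.714 -2.598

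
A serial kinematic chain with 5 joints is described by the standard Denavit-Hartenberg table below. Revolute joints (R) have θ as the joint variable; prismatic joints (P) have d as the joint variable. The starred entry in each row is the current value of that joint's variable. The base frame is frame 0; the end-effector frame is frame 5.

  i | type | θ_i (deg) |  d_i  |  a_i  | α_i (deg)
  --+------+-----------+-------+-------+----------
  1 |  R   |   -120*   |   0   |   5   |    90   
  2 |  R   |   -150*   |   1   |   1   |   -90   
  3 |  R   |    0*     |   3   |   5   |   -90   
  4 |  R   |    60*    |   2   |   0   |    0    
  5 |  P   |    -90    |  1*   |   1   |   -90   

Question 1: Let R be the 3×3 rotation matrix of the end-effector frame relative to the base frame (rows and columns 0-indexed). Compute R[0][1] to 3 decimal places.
End-effector y-axis (col 1 of R) = (-0.8660,0.5000,0.0000)
R[0][1] = -0.8660

-0.866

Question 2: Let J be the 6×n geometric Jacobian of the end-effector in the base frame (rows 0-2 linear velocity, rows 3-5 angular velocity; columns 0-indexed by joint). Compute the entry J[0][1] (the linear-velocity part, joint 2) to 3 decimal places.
-3.232

axis z_1 = (-0.8660,0.5000,0.0000); lever o_n−o_1 = (3.8301,2.6340,-6.4641)
cross product → J_v[:, 1] = (-3.2321,-5.5981,-4.1962)
J_ω[:, 1] = z_1
entry J[0][1] = -3.2321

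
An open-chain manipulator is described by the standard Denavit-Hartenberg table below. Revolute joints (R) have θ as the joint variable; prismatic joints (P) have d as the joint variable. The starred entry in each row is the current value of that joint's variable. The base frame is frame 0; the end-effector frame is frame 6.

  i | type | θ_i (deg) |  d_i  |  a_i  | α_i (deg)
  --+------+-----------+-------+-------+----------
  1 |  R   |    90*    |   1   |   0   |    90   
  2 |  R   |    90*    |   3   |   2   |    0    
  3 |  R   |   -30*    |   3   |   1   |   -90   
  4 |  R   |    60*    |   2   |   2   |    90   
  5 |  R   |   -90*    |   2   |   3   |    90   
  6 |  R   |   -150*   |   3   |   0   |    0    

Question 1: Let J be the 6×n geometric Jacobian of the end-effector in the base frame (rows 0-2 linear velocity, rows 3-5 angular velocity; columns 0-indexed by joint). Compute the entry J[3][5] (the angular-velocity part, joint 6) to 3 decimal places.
0.866

axis z_5 = (0.8660,-0.2500,-0.4330); lever o_n−o_5 = (2.5981,-0.7500,-1.2990)
cross product → J_v[:, 5] = (0.0000,0.0000,-0.0000)
J_ω[:, 5] = z_5
entry J[3][5] = 0.8660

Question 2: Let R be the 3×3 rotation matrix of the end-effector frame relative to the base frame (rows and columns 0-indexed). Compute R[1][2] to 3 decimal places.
End-effector z-axis (col 2 of R) = (0.8660,-0.2500,-0.4330)
R[1][2] = -0.2500

-0.250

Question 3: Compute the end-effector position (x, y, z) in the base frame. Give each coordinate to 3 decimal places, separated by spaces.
after link 1: o_1 = (0.0000, 0.0000, 1.0000)
after link 2: o_2 = (3.0000, -0.0000, 3.0000)
after link 3: o_3 = (6.0000, 0.5000, 3.8660)
after link 4: o_4 = (4.2679, -0.7321, 5.7321)
after link 5: o_5 = (5.2679, 2.7321, 5.7321)
after link 6: o_6 = (7.8660, 1.9821, 4.4330)

7.866 1.982 4.433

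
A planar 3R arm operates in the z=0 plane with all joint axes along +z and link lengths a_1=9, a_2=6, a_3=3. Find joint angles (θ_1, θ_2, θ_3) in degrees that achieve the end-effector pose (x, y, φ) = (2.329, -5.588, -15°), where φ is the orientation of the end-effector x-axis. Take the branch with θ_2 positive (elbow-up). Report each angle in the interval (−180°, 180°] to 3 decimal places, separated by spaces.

wrist centre = target − a_3·(cos φ, sin φ) = (-0.5688, -4.8115)
cos θ_2 = (23.4745−9²−6²)/(2·9·6) = -0.8660; θ_2 = 149.9945° (elbow-up)
β = atan2(-4.8115,-0.5688) = -96.7417°; ψ = atan2(3.0005,3.8041) = 38.2645°
θ_1 = β − ψ = -135.0062°
θ_3 = φ − θ_1 − θ_2 = -29.9883° (wrapped to (-180°,180°])

-135.006 149.994 -29.988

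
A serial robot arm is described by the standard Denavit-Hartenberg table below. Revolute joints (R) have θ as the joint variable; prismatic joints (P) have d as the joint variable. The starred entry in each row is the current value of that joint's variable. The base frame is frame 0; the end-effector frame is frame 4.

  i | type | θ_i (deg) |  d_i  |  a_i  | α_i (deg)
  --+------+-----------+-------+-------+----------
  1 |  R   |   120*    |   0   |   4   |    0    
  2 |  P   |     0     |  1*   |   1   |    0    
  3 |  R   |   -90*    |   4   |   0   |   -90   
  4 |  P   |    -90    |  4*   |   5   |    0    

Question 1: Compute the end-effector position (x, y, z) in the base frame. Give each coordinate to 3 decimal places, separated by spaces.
after link 1: o_1 = (-2.0000, 3.4641, 0.0000)
after link 2: o_2 = (-2.5000, 4.3301, 1.0000)
after link 3: o_3 = (-2.5000, 4.3301, 5.0000)
after link 4: o_4 = (-4.5000, 7.7942, 10.0000)

-4.500 7.794 10.000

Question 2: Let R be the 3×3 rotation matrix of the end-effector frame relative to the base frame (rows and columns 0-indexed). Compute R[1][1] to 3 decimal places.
0.500

End-effector y-axis (col 1 of R) = (0.8660,0.5000,-0.0000)
R[1][1] = 0.5000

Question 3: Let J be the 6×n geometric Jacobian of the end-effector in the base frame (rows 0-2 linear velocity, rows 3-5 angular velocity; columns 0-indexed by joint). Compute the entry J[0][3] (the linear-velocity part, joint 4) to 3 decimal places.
prismatic axis z_3 = (-0.5000,0.8660,0.0000)
J_v[:, 3] = z_3; J_ω[:, 3] = (0,0,0)
entry J[0][3] = -0.5000

-0.500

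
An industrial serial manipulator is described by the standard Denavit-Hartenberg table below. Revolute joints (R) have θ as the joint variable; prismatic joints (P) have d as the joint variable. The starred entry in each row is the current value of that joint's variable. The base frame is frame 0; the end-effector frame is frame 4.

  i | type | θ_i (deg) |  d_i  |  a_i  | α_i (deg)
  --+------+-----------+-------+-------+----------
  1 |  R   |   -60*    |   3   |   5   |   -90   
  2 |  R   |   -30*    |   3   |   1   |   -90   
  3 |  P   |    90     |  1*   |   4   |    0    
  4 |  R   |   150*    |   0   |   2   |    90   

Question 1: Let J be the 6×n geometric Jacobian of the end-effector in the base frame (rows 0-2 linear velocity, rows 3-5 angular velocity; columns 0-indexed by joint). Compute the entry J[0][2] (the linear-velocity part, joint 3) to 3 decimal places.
0.250

prismatic axis z_2 = (0.2500,-0.4330,-0.8660)
J_v[:, 2] = z_2; J_ω[:, 2] = (0,0,0)
entry J[0][2] = 0.2500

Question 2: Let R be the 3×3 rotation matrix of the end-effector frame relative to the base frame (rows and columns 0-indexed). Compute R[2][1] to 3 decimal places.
-0.866

End-effector y-axis (col 1 of R) = (0.2500,-0.4330,-0.8660)
R[2][1] = -0.8660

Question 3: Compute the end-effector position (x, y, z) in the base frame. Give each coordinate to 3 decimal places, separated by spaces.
after link 1: o_1 = (2.5000, -4.3301, 3.0000)
after link 2: o_2 = (5.5311, -3.5801, 3.5000)
after link 3: o_3 = (2.3170, -6.0131, 2.6340)
after link 4: o_4 = (3.3840, -4.3971, 2.1340)

3.384 -4.397 2.134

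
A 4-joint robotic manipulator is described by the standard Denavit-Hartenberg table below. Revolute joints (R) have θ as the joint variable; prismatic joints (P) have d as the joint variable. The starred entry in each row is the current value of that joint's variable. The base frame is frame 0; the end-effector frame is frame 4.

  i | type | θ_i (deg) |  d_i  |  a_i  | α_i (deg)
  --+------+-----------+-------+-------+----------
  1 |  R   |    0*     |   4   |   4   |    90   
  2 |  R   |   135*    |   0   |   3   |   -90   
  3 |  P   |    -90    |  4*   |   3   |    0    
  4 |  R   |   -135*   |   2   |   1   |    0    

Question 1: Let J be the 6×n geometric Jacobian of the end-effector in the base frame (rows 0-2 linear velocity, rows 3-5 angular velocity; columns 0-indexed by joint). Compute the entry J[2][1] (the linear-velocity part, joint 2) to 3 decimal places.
axis z_1 = (0.0000,-1.0000,0.0000); lever o_n−o_1 = (-5.8640,-2.2929,-2.6213)
cross product → J_v[:, 1] = (2.6213,-0.0000,-5.8640)
J_ω[:, 1] = z_1
entry J[2][1] = -5.8640

-5.864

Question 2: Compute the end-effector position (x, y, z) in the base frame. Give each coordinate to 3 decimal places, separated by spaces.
-1.864 -2.293 1.379

after link 1: o_1 = (4.0000, 0.0000, 4.0000)
after link 2: o_2 = (1.8787, 0.0000, 6.1213)
after link 3: o_3 = (-0.9497, -3.0000, 3.2929)
after link 4: o_4 = (-1.8640, -2.2929, 1.3787)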